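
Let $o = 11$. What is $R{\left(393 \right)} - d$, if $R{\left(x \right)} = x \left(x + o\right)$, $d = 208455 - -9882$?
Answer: $-59565$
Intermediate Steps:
$d = 218337$ ($d = 208455 + 9882 = 218337$)
$R{\left(x \right)} = x \left(11 + x\right)$ ($R{\left(x \right)} = x \left(x + 11\right) = x \left(11 + x\right)$)
$R{\left(393 \right)} - d = 393 \left(11 + 393\right) - 218337 = 393 \cdot 404 - 218337 = 158772 - 218337 = -59565$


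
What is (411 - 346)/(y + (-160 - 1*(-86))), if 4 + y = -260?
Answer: -5/26 ≈ -0.19231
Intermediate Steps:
y = -264 (y = -4 - 260 = -264)
(411 - 346)/(y + (-160 - 1*(-86))) = (411 - 346)/(-264 + (-160 - 1*(-86))) = 65/(-264 + (-160 + 86)) = 65/(-264 - 74) = 65/(-338) = 65*(-1/338) = -5/26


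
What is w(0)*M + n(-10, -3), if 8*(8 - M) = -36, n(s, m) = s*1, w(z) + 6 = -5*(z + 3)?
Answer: -545/2 ≈ -272.50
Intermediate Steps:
w(z) = -21 - 5*z (w(z) = -6 - 5*(z + 3) = -6 - 5*(3 + z) = -6 + (-15 - 5*z) = -21 - 5*z)
n(s, m) = s
M = 25/2 (M = 8 - ⅛*(-36) = 8 + 9/2 = 25/2 ≈ 12.500)
w(0)*M + n(-10, -3) = (-21 - 5*0)*(25/2) - 10 = (-21 + 0)*(25/2) - 10 = -21*25/2 - 10 = -525/2 - 10 = -545/2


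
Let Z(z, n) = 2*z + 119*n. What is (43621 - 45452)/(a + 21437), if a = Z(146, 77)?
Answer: -1831/30892 ≈ -0.059271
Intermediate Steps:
a = 9455 (a = 2*146 + 119*77 = 292 + 9163 = 9455)
(43621 - 45452)/(a + 21437) = (43621 - 45452)/(9455 + 21437) = -1831/30892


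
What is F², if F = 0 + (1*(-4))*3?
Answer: 144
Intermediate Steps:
F = -12 (F = 0 - 4*3 = 0 - 12 = -12)
F² = (-12)² = 144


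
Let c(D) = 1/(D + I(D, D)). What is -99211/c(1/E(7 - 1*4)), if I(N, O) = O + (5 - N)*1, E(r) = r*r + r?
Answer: -6051871/12 ≈ -5.0432e+5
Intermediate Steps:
E(r) = r + r² (E(r) = r² + r = r + r²)
I(N, O) = 5 + O - N (I(N, O) = O + (5 - N) = 5 + O - N)
c(D) = 1/(5 + D) (c(D) = 1/(D + (5 + D - D)) = 1/(D + 5) = 1/(5 + D))
-99211/c(1/E(7 - 1*4)) = -(496055 + 99211*(1/((1 + (7 - 1*4))*(7 - 1*4)))) = -(496055 + 99211*(1/((1 + (7 - 4))*(7 - 4)))) = -(496055 + 99211*(1/(3*(1 + 3)))) = -99211/(1/(5 + 1/(3*4))) = -99211/(1/(5 + 1/12)) = -99211/(1/(61/12)) = -99211/12/61 = -99211*61/12 = -6051871/12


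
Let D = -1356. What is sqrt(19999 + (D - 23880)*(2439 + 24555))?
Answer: I*sqrt(681200585) ≈ 26100.0*I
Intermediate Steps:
sqrt(19999 + (D - 23880)*(2439 + 24555)) = sqrt(19999 + (-1356 - 23880)*(2439 + 24555)) = sqrt(19999 - 25236*26994) = sqrt(19999 - 681220584) = sqrt(-681200585) = I*sqrt(681200585)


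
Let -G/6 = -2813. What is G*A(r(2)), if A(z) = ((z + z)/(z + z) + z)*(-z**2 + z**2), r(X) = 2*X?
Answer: 0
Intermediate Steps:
G = 16878 (G = -6*(-2813) = 16878)
A(z) = 0 (A(z) = ((2*z)/((2*z)) + z)*0 = ((2*z)*(1/(2*z)) + z)*0 = (1 + z)*0 = 0)
G*A(r(2)) = 16878*0 = 0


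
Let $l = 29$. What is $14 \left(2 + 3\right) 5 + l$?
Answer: $379$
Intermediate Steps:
$14 \left(2 + 3\right) 5 + l = 14 \left(2 + 3\right) 5 + 29 = 14 \cdot 5 \cdot 5 + 29 = 14 \cdot 25 + 29 = 350 + 29 = 379$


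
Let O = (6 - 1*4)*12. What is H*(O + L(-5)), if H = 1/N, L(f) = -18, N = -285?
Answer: -2/95 ≈ -0.021053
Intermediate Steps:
H = -1/285 (H = 1/(-285) = -1/285 ≈ -0.0035088)
O = 24 (O = (6 - 4)*12 = 2*12 = 24)
H*(O + L(-5)) = -(24 - 18)/285 = -1/285*6 = -2/95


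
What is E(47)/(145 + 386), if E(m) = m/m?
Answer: 1/531 ≈ 0.0018832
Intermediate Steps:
E(m) = 1
E(47)/(145 + 386) = 1/(145 + 386) = 1/531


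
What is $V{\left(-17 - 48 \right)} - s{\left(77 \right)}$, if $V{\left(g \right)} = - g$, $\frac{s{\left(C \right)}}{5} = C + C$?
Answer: $-705$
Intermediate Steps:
$s{\left(C \right)} = 10 C$ ($s{\left(C \right)} = 5 \left(C + C\right) = 5 \cdot 2 C = 10 C$)
$V{\left(-17 - 48 \right)} - s{\left(77 \right)} = - (-17 - 48) - 10 \cdot 77 = \left(-1\right) \left(-65\right) - 770 = 65 - 770 = -705$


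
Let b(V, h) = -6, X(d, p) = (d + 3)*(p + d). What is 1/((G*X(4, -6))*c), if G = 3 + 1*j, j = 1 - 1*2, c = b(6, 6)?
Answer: 1/168 ≈ 0.0059524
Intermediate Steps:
X(d, p) = (3 + d)*(d + p)
c = -6
j = -1 (j = 1 - 2 = -1)
G = 2 (G = 3 + 1*(-1) = 3 - 1 = 2)
1/((G*X(4, -6))*c) = 1/((2*(4² + 3*4 + 3*(-6) + 4*(-6)))*(-6)) = 1/((2*(16 + 12 - 18 - 24))*(-6)) = 1/((2*(-14))*(-6)) = 1/(-28*(-6)) = 1/168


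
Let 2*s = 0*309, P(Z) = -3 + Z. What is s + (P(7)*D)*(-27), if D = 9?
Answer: -972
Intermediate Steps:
s = 0 (s = (0*309)/2 = (½)*0 = 0)
s + (P(7)*D)*(-27) = 0 + ((-3 + 7)*9)*(-27) = 0 + (4*9)*(-27) = 0 + 36*(-27) = 0 - 972 = -972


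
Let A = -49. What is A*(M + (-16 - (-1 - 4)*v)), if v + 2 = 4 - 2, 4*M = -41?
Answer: 5145/4 ≈ 1286.3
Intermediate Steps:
M = -41/4 (M = (¼)*(-41) = -41/4 ≈ -10.250)
v = 0 (v = -2 + (4 - 2) = -2 + 2 = 0)
A*(M + (-16 - (-1 - 4)*v)) = -49*(-41/4 + (-16 - (-1 - 4)*0)) = -49*(-41/4 + (-16 - (-5)*0)) = -49*(-41/4 + (-16 - 1*0)) = -49*(-41/4 + (-16 + 0)) = -49*(-41/4 - 16) = -49*(-105/4) = 5145/4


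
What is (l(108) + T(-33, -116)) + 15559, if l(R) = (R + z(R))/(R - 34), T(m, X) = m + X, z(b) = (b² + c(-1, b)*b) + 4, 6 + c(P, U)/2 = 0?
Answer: 575410/37 ≈ 15552.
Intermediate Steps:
c(P, U) = -12 (c(P, U) = -12 + 2*0 = -12 + 0 = -12)
z(b) = 4 + b² - 12*b (z(b) = (b² - 12*b) + 4 = 4 + b² - 12*b)
T(m, X) = X + m
l(R) = (4 + R² - 11*R)/(-34 + R) (l(R) = (R + (4 + R² - 12*R))/(R - 34) = (4 + R² - 11*R)/(-34 + R))
(l(108) + T(-33, -116)) + 15559 = ((4 + 108² - 11*108)/(-34 + 108) + (-116 - 33)) + 15559 = ((4 + 11664 - 1188)/74 - 149) + 15559 = ((1/74)*10480 - 149) + 15559 = (5240/37 - 149) + 15559 = -273/37 + 15559 = 575410/37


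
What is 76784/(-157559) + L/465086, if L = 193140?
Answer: -2640109082/36639242537 ≈ -0.072057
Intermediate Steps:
76784/(-157559) + L/465086 = 76784/(-157559) + 193140/465086 = 76784*(-1/157559) + 193140*(1/465086) = -76784/157559 + 96570/232543 = -2640109082/36639242537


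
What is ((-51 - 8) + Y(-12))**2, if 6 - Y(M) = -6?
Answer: 2209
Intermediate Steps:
Y(M) = 12 (Y(M) = 6 - 1*(-6) = 6 + 6 = 12)
((-51 - 8) + Y(-12))**2 = ((-51 - 8) + 12)**2 = (-59 + 12)**2 = (-47)**2 = 2209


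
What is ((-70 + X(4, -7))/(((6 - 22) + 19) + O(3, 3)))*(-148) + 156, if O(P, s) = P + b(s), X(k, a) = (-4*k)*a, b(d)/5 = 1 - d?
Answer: 1710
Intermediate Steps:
b(d) = 5 - 5*d (b(d) = 5*(1 - d) = 5 - 5*d)
X(k, a) = -4*a*k
O(P, s) = 5 + P - 5*s (O(P, s) = P + (5 - 5*s) = 5 + P - 5*s)
((-70 + X(4, -7))/(((6 - 22) + 19) + O(3, 3)))*(-148) + 156 = ((-70 - 4*(-7)*4)/(((6 - 22) + 19) + (5 + 3 - 5*3)))*(-148) + 156 = ((-70 + 112)/((-16 + 19) + (5 + 3 - 15)))*(-148) + 156 = (42/(3 - 7))*(-148) + 156 = (42/(-4))*(-148) + 156 = (42*(-¼))*(-148) + 156 = -21/2*(-148) + 156 = 1554 + 156 = 1710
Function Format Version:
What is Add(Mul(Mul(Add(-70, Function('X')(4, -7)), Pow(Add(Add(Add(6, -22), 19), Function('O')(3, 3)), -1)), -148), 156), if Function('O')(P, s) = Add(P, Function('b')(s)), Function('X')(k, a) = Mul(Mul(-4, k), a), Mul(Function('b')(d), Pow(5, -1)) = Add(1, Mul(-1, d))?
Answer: 1710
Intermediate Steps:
Function('b')(d) = Add(5, Mul(-5, d)) (Function('b')(d) = Mul(5, Add(1, Mul(-1, d))) = Add(5, Mul(-5, d)))
Function('X')(k, a) = Mul(-4, a, k)
Function('O')(P, s) = Add(5, P, Mul(-5, s)) (Function('O')(P, s) = Add(P, Add(5, Mul(-5, s))) = Add(5, P, Mul(-5, s)))
Add(Mul(Mul(Add(-70, Function('X')(4, -7)), Pow(Add(Add(Add(6, -22), 19), Function('O')(3, 3)), -1)), -148), 156) = Add(Mul(Mul(Add(-70, Mul(-4, -7, 4)), Pow(Add(Add(Add(6, -22), 19), Add(5, 3, Mul(-5, 3))), -1)), -148), 156) = Add(Mul(Mul(Add(-70, 112), Pow(Add(Add(-16, 19), Add(5, 3, -15)), -1)), -148), 156) = Add(Mul(Mul(42, Pow(Add(3, -7), -1)), -148), 156) = Add(Mul(Mul(42, Pow(-4, -1)), -148), 156) = Add(Mul(Mul(42, Rational(-1, 4)), -148), 156) = Add(Mul(Rational(-21, 2), -148), 156) = Add(1554, 156) = 1710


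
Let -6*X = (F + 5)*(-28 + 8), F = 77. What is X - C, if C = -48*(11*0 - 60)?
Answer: -7820/3 ≈ -2606.7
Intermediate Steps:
X = 820/3 (X = -(77 + 5)*(-28 + 8)/6 = -41*(-20)/3 = -⅙*(-1640) = 820/3 ≈ 273.33)
C = 2880 (C = -48*(0 - 60) = -48*(-60) = 2880)
X - C = 820/3 - 1*2880 = 820/3 - 2880 = -7820/3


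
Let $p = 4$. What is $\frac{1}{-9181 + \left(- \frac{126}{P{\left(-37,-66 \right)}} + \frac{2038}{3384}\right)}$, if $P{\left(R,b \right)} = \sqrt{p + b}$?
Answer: $- \frac{814749137316}{7479743875815391} - \frac{180360432 i \sqrt{62}}{7479743875815391} \approx -0.00010893 - 1.8987 \cdot 10^{-7} i$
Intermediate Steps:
$P{\left(R,b \right)} = \sqrt{4 + b}$
$\frac{1}{-9181 + \left(- \frac{126}{P{\left(-37,-66 \right)}} + \frac{2038}{3384}\right)} = \frac{1}{-9181 + \left(- \frac{126}{\sqrt{4 - 66}} + \frac{2038}{3384}\right)} = \frac{1}{-9181 + \left(- \frac{126}{\sqrt{-62}} + 2038 \cdot \frac{1}{3384}\right)} = \frac{1}{-9181 + \left(- \frac{126}{i \sqrt{62}} + \frac{1019}{1692}\right)} = \frac{1}{-9181 + \left(- 126 \left(- \frac{i \sqrt{62}}{62}\right) + \frac{1019}{1692}\right)} = \frac{1}{-9181 + \left(\frac{63 i \sqrt{62}}{31} + \frac{1019}{1692}\right)} = \frac{1}{-9181 + \left(\frac{1019}{1692} + \frac{63 i \sqrt{62}}{31}\right)} = \frac{1}{- \frac{15533233}{1692} + \frac{63 i \sqrt{62}}{31}}$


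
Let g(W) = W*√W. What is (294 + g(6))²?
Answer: 86652 + 3528*√6 ≈ 95294.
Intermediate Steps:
g(W) = W^(3/2)
(294 + g(6))² = (294 + 6^(3/2))² = (294 + 6*√6)²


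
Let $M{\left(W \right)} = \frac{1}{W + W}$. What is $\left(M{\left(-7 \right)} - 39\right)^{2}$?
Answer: $\frac{299209}{196} \approx 1526.6$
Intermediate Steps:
$M{\left(W \right)} = \frac{1}{2 W}$
$\left(M{\left(-7 \right)} - 39\right)^{2} = \left(\frac{1}{2 \left(-7\right)} - 39\right)^{2} = \left(\frac{1}{2} \left(- \frac{1}{7}\right) - 39\right)^{2} = \left(- \frac{1}{14} - 39\right)^{2} = \left(- \frac{547}{14}\right)^{2} = \frac{299209}{196}$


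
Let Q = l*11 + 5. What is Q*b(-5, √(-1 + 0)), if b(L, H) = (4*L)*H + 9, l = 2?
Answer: 243 - 540*I ≈ 243.0 - 540.0*I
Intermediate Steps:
b(L, H) = 9 + 4*H*L (b(L, H) = 4*H*L + 9 = 9 + 4*H*L)
Q = 27 (Q = 2*11 + 5 = 22 + 5 = 27)
Q*b(-5, √(-1 + 0)) = 27*(9 + 4*√(-1 + 0)*(-5)) = 27*(9 + 4*√(-1)*(-5)) = 27*(9 + 4*I*(-5)) = 27*(9 - 20*I) = 243 - 540*I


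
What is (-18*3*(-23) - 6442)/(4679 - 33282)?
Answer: 5200/28603 ≈ 0.18180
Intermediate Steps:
(-18*3*(-23) - 6442)/(4679 - 33282) = (-54*(-23) - 6442)/(-28603) = (1242 - 6442)*(-1/28603) = -5200*(-1/28603) = 5200/28603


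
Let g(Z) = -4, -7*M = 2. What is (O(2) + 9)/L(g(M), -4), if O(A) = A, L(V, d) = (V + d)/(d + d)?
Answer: 11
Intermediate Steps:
M = -2/7 (M = -⅐*2 = -2/7 ≈ -0.28571)
L(V, d) = (V + d)/(2*d) (L(V, d) = (V + d)/((2*d)) = (V + d)*(1/(2*d)) = (V + d)/(2*d))
(O(2) + 9)/L(g(M), -4) = (2 + 9)/(((½)*(-4 - 4)/(-4))) = 11/(((½)*(-¼)*(-8))) = 11/1 = 11*1 = 11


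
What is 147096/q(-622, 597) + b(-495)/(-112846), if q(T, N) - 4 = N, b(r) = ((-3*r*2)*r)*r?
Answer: -210381539517/33910223 ≈ -6204.1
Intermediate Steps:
b(r) = -6*r³ (b(r) = ((-6*r)*r)*r = (-6*r²)*r = -6*r³)
q(T, N) = 4 + N
147096/q(-622, 597) + b(-495)/(-112846) = 147096/(4 + 597) - 6*(-495)³/(-112846) = 147096/601 - 6*(-121287375)*(-1/112846) = 147096*(1/601) + 727724250*(-1/112846) = 147096/601 - 363862125/56423 = -210381539517/33910223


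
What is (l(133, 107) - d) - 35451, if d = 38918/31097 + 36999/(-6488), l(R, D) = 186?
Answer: -646734036011/18341576 ≈ -35261.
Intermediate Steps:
d = -81641629/18341576 (d = 38918*(1/31097) + 36999*(-1/6488) = 3538/2827 - 36999/6488 = -81641629/18341576 ≈ -4.4512)
(l(133, 107) - d) - 35451 = (186 - 1*(-81641629/18341576)) - 35451 = (186 + 81641629/18341576) - 35451 = 3493174765/18341576 - 35451 = -646734036011/18341576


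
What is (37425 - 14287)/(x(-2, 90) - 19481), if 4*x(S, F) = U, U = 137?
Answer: -92552/77787 ≈ -1.1898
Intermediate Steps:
x(S, F) = 137/4 (x(S, F) = (¼)*137 = 137/4)
(37425 - 14287)/(x(-2, 90) - 19481) = (37425 - 14287)/(137/4 - 19481) = 23138/(-77787/4) = 23138*(-4/77787) = -92552/77787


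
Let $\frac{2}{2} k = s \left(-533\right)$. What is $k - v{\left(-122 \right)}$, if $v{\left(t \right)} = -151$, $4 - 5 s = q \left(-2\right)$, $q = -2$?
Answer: $151$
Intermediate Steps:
$s = 0$ ($s = \frac{4}{5} - \frac{\left(-2\right) \left(-2\right)}{5} = \frac{4}{5} - \frac{4}{5} = 0$)
$k = 0$ ($k = 0 \left(-533\right) = 0$)
$k - v{\left(-122 \right)} = 0 - -151 = 0 + 151 = 151$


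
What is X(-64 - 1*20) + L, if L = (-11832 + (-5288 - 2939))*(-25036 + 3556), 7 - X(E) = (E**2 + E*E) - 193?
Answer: 430853408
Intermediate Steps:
X(E) = 200 - 2*E**2 (X(E) = 7 - ((E**2 + E*E) - 193) = 7 - ((E**2 + E**2) - 193) = 7 - (2*E**2 - 193) = 7 - (-193 + 2*E**2) = 7 + (193 - 2*E**2) = 200 - 2*E**2)
L = 430867320 (L = (-11832 - 8227)*(-21480) = -20059*(-21480) = 430867320)
X(-64 - 1*20) + L = (200 - 2*(-64 - 1*20)**2) + 430867320 = (200 - 2*(-64 - 20)**2) + 430867320 = (200 - 2*(-84)**2) + 430867320 = (200 - 2*7056) + 430867320 = (200 - 14112) + 430867320 = -13912 + 430867320 = 430853408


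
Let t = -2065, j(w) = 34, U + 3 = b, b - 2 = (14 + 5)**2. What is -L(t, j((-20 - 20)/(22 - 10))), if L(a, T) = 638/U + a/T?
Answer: 180427/3060 ≈ 58.963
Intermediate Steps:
b = 363 (b = 2 + (14 + 5)**2 = 2 + 19**2 = 2 + 361 = 363)
U = 360 (U = -3 + 363 = 360)
L(a, T) = 319/180 + a/T (L(a, T) = 638/360 + a/T = 638*(1/360) + a/T = 319/180 + a/T)
-L(t, j((-20 - 20)/(22 - 10))) = -(319/180 - 2065/34) = -1*(-180427/3060) = 180427/3060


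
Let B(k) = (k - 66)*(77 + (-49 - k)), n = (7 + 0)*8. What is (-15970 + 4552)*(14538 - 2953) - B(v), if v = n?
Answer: -132277810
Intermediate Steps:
n = 56 (n = 7*8 = 56)
v = 56
B(k) = (-66 + k)*(28 - k)
(-15970 + 4552)*(14538 - 2953) - B(v) = (-15970 + 4552)*(14538 - 2953) - (-1848 - 1*56**2 + 94*56) = -11418*11585 - (-1848 - 1*3136 + 5264) = -132277530 - (-1848 - 3136 + 5264) = -132277530 - 1*280 = -132277530 - 280 = -132277810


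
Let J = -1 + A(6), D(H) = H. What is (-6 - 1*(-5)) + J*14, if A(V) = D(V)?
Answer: 69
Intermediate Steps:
A(V) = V
J = 5 (J = -1 + 6 = 5)
(-6 - 1*(-5)) + J*14 = (-6 - 1*(-5)) + 5*14 = (-6 + 5) + 70 = -1 + 70 = 69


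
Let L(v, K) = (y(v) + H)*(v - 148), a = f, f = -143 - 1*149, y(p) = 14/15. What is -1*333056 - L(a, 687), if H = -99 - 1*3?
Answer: -1132576/3 ≈ -3.7753e+5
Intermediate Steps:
y(p) = 14/15 (y(p) = 14*(1/15) = 14/15)
f = -292 (f = -143 - 149 = -292)
H = -102 (H = -99 - 3 = -102)
a = -292
L(v, K) = 224368/15 - 1516*v/15 (L(v, K) = (14/15 - 102)*(v - 148) = -1516*(-148 + v)/15 = 224368/15 - 1516*v/15)
-1*333056 - L(a, 687) = -1*333056 - (224368/15 - 1516/15*(-292)) = -333056 - (224368/15 + 442672/15) = -333056 - 1*133408/3 = -333056 - 133408/3 = -1132576/3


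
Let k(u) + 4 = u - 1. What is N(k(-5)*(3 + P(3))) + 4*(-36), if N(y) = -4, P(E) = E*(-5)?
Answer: -148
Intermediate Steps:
P(E) = -5*E
k(u) = -5 + u (k(u) = -4 + (u - 1) = -4 + (-1 + u) = -5 + u)
N(k(-5)*(3 + P(3))) + 4*(-36) = -4 + 4*(-36) = -4 - 144 = -148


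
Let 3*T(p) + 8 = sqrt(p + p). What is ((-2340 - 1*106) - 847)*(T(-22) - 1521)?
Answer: 15052303/3 - 6586*I*sqrt(11)/3 ≈ 5.0174e+6 - 7281.1*I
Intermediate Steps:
T(p) = -8/3 + sqrt(2)*sqrt(p)/3 (T(p) = -8/3 + sqrt(p + p)/3 = -8/3 + sqrt(2*p)/3 = -8/3 + (sqrt(2)*sqrt(p))/3 = -8/3 + sqrt(2)*sqrt(p)/3)
((-2340 - 1*106) - 847)*(T(-22) - 1521) = ((-2340 - 1*106) - 847)*((-8/3 + sqrt(2)*sqrt(-22)/3) - 1521) = ((-2340 - 106) - 847)*((-8/3 + sqrt(2)*(I*sqrt(22))/3) - 1521) = (-2446 - 847)*((-8/3 + 2*I*sqrt(11)/3) - 1521) = -3293*(-4571/3 + 2*I*sqrt(11)/3) = 15052303/3 - 6586*I*sqrt(11)/3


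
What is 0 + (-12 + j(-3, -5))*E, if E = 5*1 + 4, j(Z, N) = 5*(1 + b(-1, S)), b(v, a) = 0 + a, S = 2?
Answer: 27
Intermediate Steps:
b(v, a) = a
j(Z, N) = 15 (j(Z, N) = 5*(1 + 2) = 5*3 = 15)
E = 9 (E = 5 + 4 = 9)
0 + (-12 + j(-3, -5))*E = 0 + (-12 + 15)*9 = 0 + 3*9 = 0 + 27 = 27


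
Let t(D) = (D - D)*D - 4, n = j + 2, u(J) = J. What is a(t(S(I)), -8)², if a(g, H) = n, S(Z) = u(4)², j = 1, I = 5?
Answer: 9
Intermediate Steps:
S(Z) = 16 (S(Z) = 4² = 16)
n = 3 (n = 1 + 2 = 3)
t(D) = -4 (t(D) = 0*D - 4 = 0 - 4 = -4)
a(g, H) = 3
a(t(S(I)), -8)² = 3² = 9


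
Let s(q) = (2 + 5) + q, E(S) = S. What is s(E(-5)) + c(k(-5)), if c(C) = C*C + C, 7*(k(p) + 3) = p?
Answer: 592/49 ≈ 12.082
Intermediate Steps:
k(p) = -3 + p/7
c(C) = C + C**2 (c(C) = C**2 + C = C + C**2)
s(q) = 7 + q
s(E(-5)) + c(k(-5)) = (7 - 5) + (-3 + (1/7)*(-5))*(1 + (-3 + (1/7)*(-5))) = 2 + (-3 - 5/7)*(1 + (-3 - 5/7)) = 2 - 26*(1 - 26/7)/7 = 2 - 26/7*(-19/7) = 2 + 494/49 = 592/49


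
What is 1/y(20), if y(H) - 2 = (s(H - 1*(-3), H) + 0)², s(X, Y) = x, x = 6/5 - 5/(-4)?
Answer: 400/3201 ≈ 0.12496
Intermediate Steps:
x = 49/20 (x = 6*(⅕) - 5*(-¼) = 6/5 + 5/4 = 49/20 ≈ 2.4500)
s(X, Y) = 49/20
y(H) = 3201/400 (y(H) = 2 + (49/20 + 0)² = 2 + (49/20)² = 2 + 2401/400 = 3201/400)
1/y(20) = 1/(3201/400) = 400/3201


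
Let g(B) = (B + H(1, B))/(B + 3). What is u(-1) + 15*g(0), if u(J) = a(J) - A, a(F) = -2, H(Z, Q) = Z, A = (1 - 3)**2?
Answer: -1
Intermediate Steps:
A = 4 (A = (-2)**2 = 4)
g(B) = (1 + B)/(3 + B) (g(B) = (B + 1)/(B + 3) = (1 + B)/(3 + B))
u(J) = -6 (u(J) = -2 - 1*4 = -2 - 4 = -6)
u(-1) + 15*g(0) = -6 + 15*((1 + 0)/(3 + 0)) = -6 + 15*(1/3) = -6 + 5 = -1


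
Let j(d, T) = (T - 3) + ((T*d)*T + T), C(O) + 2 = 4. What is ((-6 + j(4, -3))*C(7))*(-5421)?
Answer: -227682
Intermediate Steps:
C(O) = 2 (C(O) = -2 + 4 = 2)
j(d, T) = -3 + 2*T + d*T² (j(d, T) = (-3 + T) + (d*T² + T) = (-3 + T) + (T + d*T²) = -3 + 2*T + d*T²)
((-6 + j(4, -3))*C(7))*(-5421) = ((-6 + (-3 + 2*(-3) + 4*(-3)²))*2)*(-5421) = ((-6 + (-3 - 6 + 4*9))*2)*(-5421) = ((-6 + (-3 - 6 + 36))*2)*(-5421) = ((-6 + 27)*2)*(-5421) = (21*2)*(-5421) = 42*(-5421) = -227682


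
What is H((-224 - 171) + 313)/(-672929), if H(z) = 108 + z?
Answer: -26/672929 ≈ -3.8637e-5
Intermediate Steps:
H((-224 - 171) + 313)/(-672929) = (108 + ((-224 - 171) + 313))/(-672929) = (108 + (-395 + 313))*(-1/672929) = (108 - 82)*(-1/672929) = 26*(-1/672929) = -26/672929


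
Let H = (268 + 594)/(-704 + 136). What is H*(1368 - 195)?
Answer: -505563/284 ≈ -1780.2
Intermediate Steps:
H = -431/284 (H = 862/(-568) = 862*(-1/568) = -431/284 ≈ -1.5176)
H*(1368 - 195) = -431*(1368 - 195)/284 = -431/284*1173 = -505563/284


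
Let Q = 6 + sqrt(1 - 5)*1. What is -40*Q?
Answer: -240 - 80*I ≈ -240.0 - 80.0*I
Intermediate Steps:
Q = 6 + 2*I (Q = 6 + sqrt(-4)*1 = 6 + (2*I)*1 = 6 + 2*I ≈ 6.0 + 2.0*I)
-40*Q = -40*(6 + 2*I) = -240 - 80*I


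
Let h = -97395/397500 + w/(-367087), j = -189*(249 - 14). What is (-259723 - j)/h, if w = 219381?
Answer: 2094474346594000/8197092391 ≈ 2.5551e+5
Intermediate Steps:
j = -44415 (j = -189*235 = -44415)
h = -8197092391/9727805500 (h = -97395/397500 + 219381/(-367087) = -97395*1/397500 + 219381*(-1/367087) = -6493/26500 - 219381/367087 = -8197092391/9727805500 ≈ -0.84265)
(-259723 - j)/h = (-259723 - 1*(-44415))/(-8197092391/9727805500) = (-259723 + 44415)*(-9727805500/8197092391) = -215308*(-9727805500/8197092391) = 2094474346594000/8197092391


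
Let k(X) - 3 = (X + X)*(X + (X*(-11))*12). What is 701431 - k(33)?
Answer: 986746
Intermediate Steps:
k(X) = 3 - 262*X² (k(X) = 3 + (X + X)*(X + (X*(-11))*12) = 3 + (2*X)*(X - 11*X*12) = 3 + (2*X)*(X - 132*X) = 3 + (2*X)*(-131*X) = 3 - 262*X²)
701431 - k(33) = 701431 - (3 - 262*33²) = 701431 - (3 - 262*1089) = 701431 - (3 - 285318) = 701431 - 1*(-285315) = 701431 + 285315 = 986746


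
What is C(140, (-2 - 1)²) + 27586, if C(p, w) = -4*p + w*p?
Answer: 28286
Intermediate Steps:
C(p, w) = -4*p + p*w
C(140, (-2 - 1)²) + 27586 = 140*(-4 + (-2 - 1)²) + 27586 = 140*(-4 + (-3)²) + 27586 = 140*(-4 + 9) + 27586 = 140*5 + 27586 = 700 + 27586 = 28286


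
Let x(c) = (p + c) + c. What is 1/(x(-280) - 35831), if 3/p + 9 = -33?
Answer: -14/509475 ≈ -2.7479e-5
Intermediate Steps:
p = -1/14 (p = 3/(-9 - 33) = 3/(-42) = 3*(-1/42) = -1/14 ≈ -0.071429)
x(c) = -1/14 + 2*c (x(c) = (-1/14 + c) + c = -1/14 + 2*c)
1/(x(-280) - 35831) = 1/((-1/14 + 2*(-280)) - 35831) = 1/((-1/14 - 560) - 35831) = 1/(-7841/14 - 35831) = 1/(-509475/14) = -14/509475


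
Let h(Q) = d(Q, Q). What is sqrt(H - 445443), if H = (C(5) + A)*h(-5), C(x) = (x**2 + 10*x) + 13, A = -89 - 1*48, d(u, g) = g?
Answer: I*sqrt(445198) ≈ 667.23*I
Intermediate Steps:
A = -137 (A = -89 - 48 = -137)
h(Q) = Q
C(x) = 13 + x**2 + 10*x
H = 245 (H = ((13 + 5**2 + 10*5) - 137)*(-5) = ((13 + 25 + 50) - 137)*(-5) = (88 - 137)*(-5) = -49*(-5) = 245)
sqrt(H - 445443) = sqrt(245 - 445443) = sqrt(-445198) = I*sqrt(445198)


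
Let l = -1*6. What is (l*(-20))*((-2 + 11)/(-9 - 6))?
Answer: -72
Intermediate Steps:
l = -6
(l*(-20))*((-2 + 11)/(-9 - 6)) = (-6*(-20))*((-2 + 11)/(-9 - 6)) = 120*(9/(-15)) = 120*(9*(-1/15)) = 120*(-⅗) = -72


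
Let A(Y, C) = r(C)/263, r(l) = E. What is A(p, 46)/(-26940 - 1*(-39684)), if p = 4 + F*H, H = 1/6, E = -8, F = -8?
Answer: -1/418959 ≈ -2.3869e-6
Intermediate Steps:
H = ⅙ ≈ 0.16667
r(l) = -8
p = 8/3 (p = 4 - 8*⅙ = 4 - 4/3 = 8/3 ≈ 2.6667)
A(Y, C) = -8/263
A(p, 46)/(-26940 - 1*(-39684)) = -8/(263*(-26940 - 1*(-39684))) = -8/(263*(-26940 + 39684)) = -8/263/12744 = -8/263*1/12744 = -1/418959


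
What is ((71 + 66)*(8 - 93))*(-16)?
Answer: 186320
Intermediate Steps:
((71 + 66)*(8 - 93))*(-16) = (137*(-85))*(-16) = -11645*(-16) = 186320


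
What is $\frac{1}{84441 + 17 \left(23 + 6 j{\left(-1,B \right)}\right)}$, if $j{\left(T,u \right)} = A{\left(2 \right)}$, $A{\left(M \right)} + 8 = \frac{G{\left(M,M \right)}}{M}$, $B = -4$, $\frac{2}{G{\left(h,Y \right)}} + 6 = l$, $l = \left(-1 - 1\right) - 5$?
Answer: $\frac{13}{1092106} \approx 1.1904 \cdot 10^{-5}$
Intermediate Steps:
$l = -7$ ($l = -2 - 5 = -7$)
$G{\left(h,Y \right)} = - \frac{2}{13}$ ($G{\left(h,Y \right)} = \frac{2}{-6 - 7} = \frac{2}{-13} = 2 \left(- \frac{1}{13}\right) = - \frac{2}{13}$)
$A{\left(M \right)} = -8 - \frac{2}{13 M}$
$j{\left(T,u \right)} = - \frac{105}{13}$ ($j{\left(T,u \right)} = -8 - \frac{2}{13 \cdot 2} = -8 - \frac{1}{13} = - \frac{105}{13}$)
$\frac{1}{84441 + 17 \left(23 + 6 j{\left(-1,B \right)}\right)} = \frac{1}{84441 + 17 \left(23 + 6 \left(- \frac{105}{13}\right)\right)} = \frac{1}{84441 + 17 \left(23 - \frac{630}{13}\right)} = \frac{1}{84441 + 17 \left(- \frac{331}{13}\right)} = \frac{1}{84441 - \frac{5627}{13}} = \frac{1}{\frac{1092106}{13}} = \frac{13}{1092106}$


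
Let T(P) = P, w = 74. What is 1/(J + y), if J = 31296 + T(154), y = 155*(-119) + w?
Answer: 1/13079 ≈ 7.6458e-5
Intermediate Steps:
y = -18371 (y = 155*(-119) + 74 = -18445 + 74 = -18371)
J = 31450 (J = 31296 + 154 = 31450)
1/(J + y) = 1/(31450 - 18371) = 1/13079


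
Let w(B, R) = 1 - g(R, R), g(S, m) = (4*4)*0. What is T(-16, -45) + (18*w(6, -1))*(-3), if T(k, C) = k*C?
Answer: 666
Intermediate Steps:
g(S, m) = 0 (g(S, m) = 16*0 = 0)
w(B, R) = 1 (w(B, R) = 1 - 1*0 = 1 + 0 = 1)
T(k, C) = C*k
T(-16, -45) + (18*w(6, -1))*(-3) = -45*(-16) + (18*1)*(-3) = 720 + 18*(-3) = 720 - 54 = 666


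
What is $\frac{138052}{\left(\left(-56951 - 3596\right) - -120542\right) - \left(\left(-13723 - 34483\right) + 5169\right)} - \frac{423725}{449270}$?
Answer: $\frac{229567348}{578614833} \approx 0.39675$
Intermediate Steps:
$\frac{138052}{\left(\left(-56951 - 3596\right) - -120542\right) - \left(\left(-13723 - 34483\right) + 5169\right)} - \frac{423725}{449270} = \frac{138052}{\left(\left(-56951 - 3596\right) + 120542\right) - \left(-48206 + 5169\right)} - \frac{84745}{89854} = \frac{138052}{\left(-60547 + 120542\right) - -43037} - \frac{84745}{89854} = \frac{138052}{59995 + 43037} - \frac{84745}{89854} = \frac{138052}{103032} - \frac{84745}{89854} = 138052 \cdot \frac{1}{103032} - \frac{84745}{89854} = \frac{34513}{25758} - \frac{84745}{89854} = \frac{229567348}{578614833}$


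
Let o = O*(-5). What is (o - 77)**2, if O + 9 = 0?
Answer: 1024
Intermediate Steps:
O = -9 (O = -9 + 0 = -9)
o = 45 (o = -9*(-5) = 45)
(o - 77)**2 = (45 - 77)**2 = (-32)**2 = 1024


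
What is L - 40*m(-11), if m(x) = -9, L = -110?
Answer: 250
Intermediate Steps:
L - 40*m(-11) = -110 - 40*(-9) = -110 + 360 = 250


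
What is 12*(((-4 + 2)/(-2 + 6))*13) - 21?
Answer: -99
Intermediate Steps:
12*(((-4 + 2)/(-2 + 6))*13) - 21 = 12*(-2/4*13) - 21 = 12*(-2*1/4*13) - 21 = 12*(-1/2*13) - 21 = 12*(-13/2) - 21 = -78 - 21 = -99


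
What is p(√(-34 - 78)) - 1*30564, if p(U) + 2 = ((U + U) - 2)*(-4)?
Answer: -30558 - 32*I*√7 ≈ -30558.0 - 84.664*I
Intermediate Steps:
p(U) = 6 - 8*U (p(U) = -2 + ((U + U) - 2)*(-4) = -2 + (2*U - 2)*(-4) = -2 + (-2 + 2*U)*(-4) = -2 + (8 - 8*U) = 6 - 8*U)
p(√(-34 - 78)) - 1*30564 = (6 - 8*√(-34 - 78)) - 1*30564 = (6 - 32*I*√7) - 30564 = -30558 - 32*I*√7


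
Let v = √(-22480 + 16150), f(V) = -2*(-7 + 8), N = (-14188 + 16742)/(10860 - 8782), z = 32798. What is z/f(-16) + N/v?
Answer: -16399 - 1277*I*√6330/6576870 ≈ -16399.0 - 0.015448*I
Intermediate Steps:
N = 1277/1039 (N = 2554/2078 = 2554*(1/2078) = 1277/1039 ≈ 1.2291)
f(V) = -2 (f(V) = -2*1 = -2)
v = I*√6330 (v = √(-6330) = I*√6330 ≈ 79.561*I)
z/f(-16) + N/v = 32798/(-2) + 1277/(1039*((I*√6330))) = 32798*(-½) + 1277*(-I*√6330/6330)/1039 = -16399 - 1277*I*√6330/6576870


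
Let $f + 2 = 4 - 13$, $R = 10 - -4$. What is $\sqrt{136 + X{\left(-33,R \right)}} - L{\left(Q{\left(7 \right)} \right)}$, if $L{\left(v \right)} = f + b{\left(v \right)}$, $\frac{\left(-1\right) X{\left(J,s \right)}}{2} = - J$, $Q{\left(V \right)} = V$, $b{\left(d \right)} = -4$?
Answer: $15 + \sqrt{70} \approx 23.367$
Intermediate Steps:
$R = 14$ ($R = 10 + 4 = 14$)
$X{\left(J,s \right)} = 2 J$ ($X{\left(J,s \right)} = - 2 \left(- J\right) = 2 J$)
$f = -11$ ($f = -2 + \left(4 - 13\right) = -2 - 9 = -11$)
$L{\left(v \right)} = -15$ ($L{\left(v \right)} = -11 - 4 = -15$)
$\sqrt{136 + X{\left(-33,R \right)}} - L{\left(Q{\left(7 \right)} \right)} = \sqrt{136 + 2 \left(-33\right)} - -15 = \sqrt{136 - 66} + 15 = \sqrt{70} + 15 = 15 + \sqrt{70}$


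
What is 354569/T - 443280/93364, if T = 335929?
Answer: -28951656751/7840918789 ≈ -3.6924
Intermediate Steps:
354569/T - 443280/93364 = 354569/335929 - 443280/93364 = 354569*(1/335929) - 443280*1/93364 = 354569/335929 - 110820/23341 = -28951656751/7840918789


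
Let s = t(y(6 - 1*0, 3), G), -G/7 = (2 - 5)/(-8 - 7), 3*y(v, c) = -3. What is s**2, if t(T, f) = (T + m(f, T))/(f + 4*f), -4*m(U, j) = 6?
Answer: 25/196 ≈ 0.12755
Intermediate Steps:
y(v, c) = -1 (y(v, c) = (1/3)*(-3) = -1)
m(U, j) = -3/2 (m(U, j) = -1/4*6 = -3/2)
G = -7/5 (G = -7*(2 - 5)/(-8 - 7) = -(-21)/(-15) = -(-21)*(-1)/15 = -7*1/5 = -7/5 ≈ -1.4000)
t(T, f) = (-3/2 + T)/(5*f) (t(T, f) = (T - 3/2)/(f + 4*f) = (-3/2 + T)/((5*f)) = (-3/2 + T)*(1/(5*f)) = (-3/2 + T)/(5*f))
s = 5/14 (s = (-3 + 2*(-1))/(10*(-7/5)) = (1/10)*(-5/7)*(-3 - 2) = (1/10)*(-5/7)*(-5) = 5/14 ≈ 0.35714)
s**2 = (5/14)**2 = 25/196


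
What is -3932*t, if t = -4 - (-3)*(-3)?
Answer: 51116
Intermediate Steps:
t = -13 (t = -4 - 1*9 = -4 - 9 = -13)
-3932*t = -3932*(-13) = 51116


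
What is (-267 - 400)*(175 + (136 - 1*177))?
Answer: -89378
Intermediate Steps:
(-267 - 400)*(175 + (136 - 1*177)) = -667*(175 + (136 - 177)) = -667*(175 - 41) = -667*134 = -89378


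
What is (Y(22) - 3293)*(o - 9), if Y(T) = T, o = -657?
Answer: 2178486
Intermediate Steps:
(Y(22) - 3293)*(o - 9) = (22 - 3293)*(-657 - 9) = -3271*(-666) = 2178486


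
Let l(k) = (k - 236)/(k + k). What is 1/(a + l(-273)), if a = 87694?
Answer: 546/47881433 ≈ 1.1403e-5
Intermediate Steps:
l(k) = (-236 + k)/(2*k) (l(k) = (-236 + k)/((2*k)) = (-236 + k)*(1/(2*k)) = (-236 + k)/(2*k))
1/(a + l(-273)) = 1/(87694 + (½)*(-236 - 273)/(-273)) = 1/(87694 + (½)*(-1/273)*(-509)) = 1/(87694 + 509/546) = 1/(47881433/546) = 546/47881433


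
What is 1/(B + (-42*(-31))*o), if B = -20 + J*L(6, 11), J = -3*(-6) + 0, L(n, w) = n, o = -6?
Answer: -1/7724 ≈ -0.00012947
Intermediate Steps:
J = 18 (J = 18 + 0 = 18)
B = 88 (B = -20 + 18*6 = -20 + 108 = 88)
1/(B + (-42*(-31))*o) = 1/(88 - 42*(-31)*(-6)) = 1/(88 + 1302*(-6)) = 1/(88 - 7812) = 1/(-7724) = -1/7724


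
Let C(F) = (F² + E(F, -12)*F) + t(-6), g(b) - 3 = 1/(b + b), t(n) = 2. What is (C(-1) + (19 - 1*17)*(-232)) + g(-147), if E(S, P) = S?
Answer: -134359/294 ≈ -457.00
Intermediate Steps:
g(b) = 3 + 1/(2*b) (g(b) = 3 + 1/(b + b) = 3 + 1/(2*b))
C(F) = 2 + 2*F² (C(F) = (F² + F*F) + 2 = (F² + F²) + 2 = 2*F² + 2 = 2 + 2*F²)
(C(-1) + (19 - 1*17)*(-232)) + g(-147) = ((2 + 2*(-1)²) + (19 - 1*17)*(-232)) + (3 + (½)/(-147)) = ((2 + 2*1) + (19 - 17)*(-232)) + (3 + (½)*(-1/147)) = ((2 + 2) + 2*(-232)) + (3 - 1/294) = (4 - 464) + 881/294 = -460 + 881/294 = -134359/294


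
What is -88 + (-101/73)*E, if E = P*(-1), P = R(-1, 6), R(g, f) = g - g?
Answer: -88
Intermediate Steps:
R(g, f) = 0
P = 0
E = 0 (E = 0*(-1) = 0)
-88 + (-101/73)*E = -88 - 101/73*0 = -88 + 0 = -88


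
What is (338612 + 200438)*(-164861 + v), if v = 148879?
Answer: -8615097100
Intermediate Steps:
(338612 + 200438)*(-164861 + v) = (338612 + 200438)*(-164861 + 148879) = 539050*(-15982) = -8615097100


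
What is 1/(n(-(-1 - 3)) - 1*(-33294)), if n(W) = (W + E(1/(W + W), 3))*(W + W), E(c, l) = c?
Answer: 1/33327 ≈ 3.0006e-5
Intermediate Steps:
n(W) = 2*W*(W + 1/(2*W)) (n(W) = (W + 1/(W + W))*(W + W) = (W + 1/(2*W))*(2*W) = 2*W*(W + 1/(2*W)))
1/(n(-(-1 - 3)) - 1*(-33294)) = 1/((1 + 2*(-(-1 - 3))²) - 1*(-33294)) = 1/((1 + 2*(-1*(-4))²) + 33294) = 1/((1 + 2*4²) + 33294) = 1/((1 + 2*16) + 33294) = 1/((1 + 32) + 33294) = 1/(33 + 33294) = 1/33327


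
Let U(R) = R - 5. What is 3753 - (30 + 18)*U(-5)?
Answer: 4233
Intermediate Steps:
U(R) = -5 + R
3753 - (30 + 18)*U(-5) = 3753 - (30 + 18)*(-5 - 5) = 3753 - 48*(-10) = 3753 - 1*(-480) = 3753 + 480 = 4233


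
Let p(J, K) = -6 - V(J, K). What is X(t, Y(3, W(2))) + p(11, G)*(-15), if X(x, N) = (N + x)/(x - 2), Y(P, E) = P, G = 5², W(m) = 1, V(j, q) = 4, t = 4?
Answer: 307/2 ≈ 153.50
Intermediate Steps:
G = 25
X(x, N) = (N + x)/(-2 + x)
p(J, K) = -10 (p(J, K) = -6 - 1*4 = -6 - 4 = -10)
X(t, Y(3, W(2))) + p(11, G)*(-15) = (3 + 4)/(-2 + 4) - 10*(-15) = 7/2 + 150 = 307/2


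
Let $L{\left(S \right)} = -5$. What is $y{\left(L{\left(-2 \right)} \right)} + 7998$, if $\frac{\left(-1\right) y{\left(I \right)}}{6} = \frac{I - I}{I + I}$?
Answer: $7998$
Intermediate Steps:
$y{\left(I \right)} = 0$ ($y{\left(I \right)} = - 6 \frac{I - I}{I + I} = - 6 \frac{1}{2 I} 0 = \left(-6\right) 0 = 0$)
$y{\left(L{\left(-2 \right)} \right)} + 7998 = 0 + 7998 = 7998$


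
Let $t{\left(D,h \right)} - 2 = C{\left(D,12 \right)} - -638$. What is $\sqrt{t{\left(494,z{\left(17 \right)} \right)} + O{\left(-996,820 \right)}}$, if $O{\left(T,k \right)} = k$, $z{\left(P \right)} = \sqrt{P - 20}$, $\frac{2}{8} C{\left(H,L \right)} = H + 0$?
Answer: $2 \sqrt{859} \approx 58.617$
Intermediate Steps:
$C{\left(H,L \right)} = 4 H$ ($C{\left(H,L \right)} = 4 \left(H + 0\right) = 4 H$)
$z{\left(P \right)} = \sqrt{-20 + P}$
$t{\left(D,h \right)} = 640 + 4 D$ ($t{\left(D,h \right)} = 2 + \left(4 D - -638\right) = 2 + \left(4 D + 638\right) = 2 + \left(638 + 4 D\right) = 640 + 4 D$)
$\sqrt{t{\left(494,z{\left(17 \right)} \right)} + O{\left(-996,820 \right)}} = \sqrt{\left(640 + 4 \cdot 494\right) + 820} = \sqrt{\left(640 + 1976\right) + 820} = \sqrt{2616 + 820} = \sqrt{3436} = 2 \sqrt{859}$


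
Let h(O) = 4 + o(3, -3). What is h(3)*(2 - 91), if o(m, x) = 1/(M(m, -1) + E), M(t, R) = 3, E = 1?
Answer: -1513/4 ≈ -378.25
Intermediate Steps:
o(m, x) = ¼ (o(m, x) = 1/(3 + 1) = 1/4 = ¼)
h(O) = 17/4 (h(O) = 4 + ¼ = 17/4)
h(3)*(2 - 91) = 17*(2 - 91)/4 = (17/4)*(-89) = -1513/4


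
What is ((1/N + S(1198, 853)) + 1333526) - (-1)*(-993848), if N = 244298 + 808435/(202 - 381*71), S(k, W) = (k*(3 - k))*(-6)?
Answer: 58561711076585495/6558348567 ≈ 8.9293e+6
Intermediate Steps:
S(k, W) = -6*k*(3 - k)
N = 6558348567/26849 (N = 244298 + 808435/(202 - 27051) = 244298 + 808435/(-26849) = 244298 + 808435*(-1/26849) = 244298 - 808435/26849 = 6558348567/26849 ≈ 2.4427e+5)
((1/N + S(1198, 853)) + 1333526) - (-1)*(-993848) = ((1/(6558348567/26849) + 6*1198*(-3 + 1198)) + 1333526) - (-1)*(-993848) = ((26849/6558348567 + 6*1198*1195) + 1333526) - 1*993848 = ((26849/6558348567 + 8589660) + 1333526) - 993848 = (56333984352044069/6558348567 + 1333526) - 993848 = 65079712683201311/6558348567 - 993848 = 58561711076585495/6558348567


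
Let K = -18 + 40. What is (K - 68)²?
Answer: 2116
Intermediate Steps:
K = 22
(K - 68)² = (22 - 68)² = (-46)² = 2116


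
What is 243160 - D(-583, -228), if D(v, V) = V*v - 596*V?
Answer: -25652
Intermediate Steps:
D(v, V) = -596*V + V*v
243160 - D(-583, -228) = 243160 - (-228)*(-596 - 583) = 243160 - (-228)*(-1179) = 243160 - 1*268812 = 243160 - 268812 = -25652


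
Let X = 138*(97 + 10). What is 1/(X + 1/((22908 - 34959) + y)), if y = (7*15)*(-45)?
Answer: 16776/247714415 ≈ 6.7723e-5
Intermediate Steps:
y = -4725 (y = 105*(-45) = -4725)
X = 14766 (X = 138*107 = 14766)
1/(X + 1/((22908 - 34959) + y)) = 1/(14766 + 1/((22908 - 34959) - 4725)) = 1/(14766 + 1/(-12051 - 4725)) = 1/(14766 + 1/(-16776)) = 1/(14766 - 1/16776) = 1/(247714415/16776) = 16776/247714415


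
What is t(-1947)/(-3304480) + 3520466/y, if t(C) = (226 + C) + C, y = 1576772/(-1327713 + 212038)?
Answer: -42694054463433501/17139511640 ≈ -2.4910e+6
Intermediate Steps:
y = -1576772/1115675 (y = 1576772/(-1115675) = 1576772*(-1/1115675) = -1576772/1115675 ≈ -1.4133)
t(C) = 226 + 2*C
t(-1947)/(-3304480) + 3520466/y = (226 + 2*(-1947))/(-3304480) + 3520466/(-1576772/1115675) = (226 - 3894)*(-1/3304480) + 3520466*(-1115675/1576772) = -3668*(-1/3304480) - 1963847952275/788386 = 917/826120 - 1963847952275/788386 = -42694054463433501/17139511640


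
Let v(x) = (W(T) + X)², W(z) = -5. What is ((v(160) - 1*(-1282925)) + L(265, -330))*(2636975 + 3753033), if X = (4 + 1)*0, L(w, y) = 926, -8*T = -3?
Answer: 8203977911008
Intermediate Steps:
T = 3/8 (T = -⅛*(-3) = 3/8 ≈ 0.37500)
X = 0 (X = 5*0 = 0)
v(x) = 25 (v(x) = (-5 + 0)² = (-5)² = 25)
((v(160) - 1*(-1282925)) + L(265, -330))*(2636975 + 3753033) = ((25 - 1*(-1282925)) + 926)*(2636975 + 3753033) = ((25 + 1282925) + 926)*6390008 = (1282950 + 926)*6390008 = 1283876*6390008 = 8203977911008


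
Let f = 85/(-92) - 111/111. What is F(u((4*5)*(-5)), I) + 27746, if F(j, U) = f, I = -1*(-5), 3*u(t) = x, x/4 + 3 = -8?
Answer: 2552455/92 ≈ 27744.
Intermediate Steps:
x = -44 (x = -12 + 4*(-8) = -12 - 32 = -44)
u(t) = -44/3 (u(t) = (⅓)*(-44) = -44/3)
I = 5
f = -177/92 (f = 85*(-1/92) - 111*1/111 = -85/92 - 1 = -177/92 ≈ -1.9239)
F(j, U) = -177/92
F(u((4*5)*(-5)), I) + 27746 = -177/92 + 27746 = 2552455/92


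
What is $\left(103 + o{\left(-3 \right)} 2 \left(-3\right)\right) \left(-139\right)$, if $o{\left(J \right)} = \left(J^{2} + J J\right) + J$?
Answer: $-1807$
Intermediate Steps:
$o{\left(J \right)} = J + 2 J^{2}$ ($o{\left(J \right)} = \left(J^{2} + J^{2}\right) + J = 2 J^{2} + J = J + 2 J^{2}$)
$\left(103 + o{\left(-3 \right)} 2 \left(-3\right)\right) \left(-139\right) = \left(103 + - 3 \left(1 + 2 \left(-3\right)\right) 2 \left(-3\right)\right) \left(-139\right) = \left(103 + - 3 \left(1 - 6\right) 2 \left(-3\right)\right) \left(-139\right) = \left(103 + \left(-3\right) \left(-5\right) 2 \left(-3\right)\right) \left(-139\right) = \left(103 + 15 \cdot 2 \left(-3\right)\right) \left(-139\right) = \left(103 + 30 \left(-3\right)\right) \left(-139\right) = \left(103 - 90\right) \left(-139\right) = 13 \left(-139\right) = -1807$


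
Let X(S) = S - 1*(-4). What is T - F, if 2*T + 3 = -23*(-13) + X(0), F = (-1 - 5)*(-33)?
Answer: -48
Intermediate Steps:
X(S) = 4 + S (X(S) = S + 4 = 4 + S)
F = 198 (F = -6*(-33) = 198)
T = 150 (T = -3/2 + (-23*(-13) + (4 + 0))/2 = -3/2 + (299 + 4)/2 = -3/2 + (½)*303 = -3/2 + 303/2 = 150)
T - F = 150 - 1*198 = 150 - 198 = -48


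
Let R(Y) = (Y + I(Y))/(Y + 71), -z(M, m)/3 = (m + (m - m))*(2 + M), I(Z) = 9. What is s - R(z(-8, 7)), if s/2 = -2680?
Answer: -1056055/197 ≈ -5360.7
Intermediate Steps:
z(M, m) = -3*m*(2 + M) (z(M, m) = -3*(m + (m - m))*(2 + M) = -3*(m + 0)*(2 + M) = -3*m*(2 + M))
R(Y) = (9 + Y)/(71 + Y) (R(Y) = (Y + 9)/(Y + 71) = (9 + Y)/(71 + Y))
s = -5360 (s = 2*(-2680) = -5360)
s - R(z(-8, 7)) = -5360 - (9 - 3*7*(2 - 8))/(71 - 3*7*(2 - 8)) = -5360 - (9 - 3*7*(-6))/(71 - 3*7*(-6)) = -5360 - (9 + 126)/(71 + 126) = -5360 - 135/197 = -1056055/197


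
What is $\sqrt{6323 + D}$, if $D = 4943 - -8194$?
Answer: $2 \sqrt{4865} \approx 139.5$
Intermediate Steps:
$D = 13137$ ($D = 4943 + 8194 = 13137$)
$\sqrt{6323 + D} = \sqrt{6323 + 13137} = \sqrt{19460} = 2 \sqrt{4865}$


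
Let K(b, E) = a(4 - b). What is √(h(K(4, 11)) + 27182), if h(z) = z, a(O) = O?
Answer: √27182 ≈ 164.87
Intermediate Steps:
K(b, E) = 4 - b
√(h(K(4, 11)) + 27182) = √((4 - 1*4) + 27182) = √((4 - 4) + 27182) = √(0 + 27182) = √27182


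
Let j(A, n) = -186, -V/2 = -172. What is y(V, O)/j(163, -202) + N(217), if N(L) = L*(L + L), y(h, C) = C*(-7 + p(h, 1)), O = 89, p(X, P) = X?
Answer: 17487115/186 ≈ 94017.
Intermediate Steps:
V = 344 (V = -2*(-172) = 344)
y(h, C) = C*(-7 + h)
N(L) = 2*L**2 (N(L) = L*(2*L) = 2*L**2)
y(V, O)/j(163, -202) + N(217) = (89*(-7 + 344))/(-186) + 2*217**2 = (89*337)*(-1/186) + 2*47089 = 29993*(-1/186) + 94178 = -29993/186 + 94178 = 17487115/186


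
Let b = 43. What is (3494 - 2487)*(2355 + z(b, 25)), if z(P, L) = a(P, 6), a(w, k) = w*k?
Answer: 2631291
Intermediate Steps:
a(w, k) = k*w
z(P, L) = 6*P
(3494 - 2487)*(2355 + z(b, 25)) = (3494 - 2487)*(2355 + 6*43) = 1007*(2355 + 258) = 1007*2613 = 2631291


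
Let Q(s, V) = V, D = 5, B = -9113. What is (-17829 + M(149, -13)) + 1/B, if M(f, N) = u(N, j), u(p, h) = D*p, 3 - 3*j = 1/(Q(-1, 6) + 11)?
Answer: -163068023/9113 ≈ -17894.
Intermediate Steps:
j = 50/51 (j = 1 - 1/(3*(6 + 11)) = 1 - ⅓/17 = 1 - ⅓*1/17 = 1 - 1/51 = 50/51 ≈ 0.98039)
u(p, h) = 5*p
M(f, N) = 5*N
(-17829 + M(149, -13)) + 1/B = (-17829 + 5*(-13)) + 1/(-9113) = (-17829 - 65) - 1/9113 = -17894 - 1/9113 = -163068023/9113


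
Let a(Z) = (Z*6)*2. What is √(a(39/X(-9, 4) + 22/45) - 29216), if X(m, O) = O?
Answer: I*√6545955/15 ≈ 170.57*I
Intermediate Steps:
a(Z) = 12*Z (a(Z) = (6*Z)*2 = 12*Z)
√(a(39/X(-9, 4) + 22/45) - 29216) = √(12*(39/4 + 22/45) - 29216) = √(12*(1843/180) - 29216) = √(1843/15 - 29216) = √(-436397/15) = I*√6545955/15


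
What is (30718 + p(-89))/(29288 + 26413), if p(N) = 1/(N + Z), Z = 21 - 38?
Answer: 1085369/1968102 ≈ 0.55148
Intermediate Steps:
Z = -17
p(N) = 1/(-17 + N) (p(N) = 1/(N - 17) = 1/(-17 + N))
(30718 + p(-89))/(29288 + 26413) = (30718 + 1/(-17 - 89))/(29288 + 26413) = (30718 + 1/(-106))/55701 = (30718 - 1/106)*(1/55701) = (3256107/106)*(1/55701) = 1085369/1968102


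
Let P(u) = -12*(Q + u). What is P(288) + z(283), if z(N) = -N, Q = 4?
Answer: -3787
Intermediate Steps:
P(u) = -48 - 12*u (P(u) = -12*(4 + u) = -48 - 12*u)
P(288) + z(283) = (-48 - 12*288) - 1*283 = (-48 - 3456) - 283 = -3504 - 283 = -3787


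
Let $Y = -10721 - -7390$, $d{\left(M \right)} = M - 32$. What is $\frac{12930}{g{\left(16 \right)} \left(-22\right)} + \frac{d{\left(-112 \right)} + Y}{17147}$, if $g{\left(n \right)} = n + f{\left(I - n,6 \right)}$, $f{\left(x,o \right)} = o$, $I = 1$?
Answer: $- \frac{111696305}{4149574} \approx -26.918$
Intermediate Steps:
$d{\left(M \right)} = -32 + M$ ($d{\left(M \right)} = M - 32 = -32 + M$)
$Y = -3331$ ($Y = -10721 + 7390 = -3331$)
$g{\left(n \right)} = 6 + n$ ($g{\left(n \right)} = n + 6 = 6 + n$)
$\frac{12930}{g{\left(16 \right)} \left(-22\right)} + \frac{d{\left(-112 \right)} + Y}{17147} = \frac{12930}{\left(6 + 16\right) \left(-22\right)} + \frac{\left(-32 - 112\right) - 3331}{17147} = \frac{12930}{22 \left(-22\right)} + \left(-144 - 3331\right) \frac{1}{17147} = \frac{12930}{-484} - \frac{3475}{17147} = 12930 \left(- \frac{1}{484}\right) - \frac{3475}{17147} = - \frac{6465}{242} - \frac{3475}{17147} = - \frac{111696305}{4149574}$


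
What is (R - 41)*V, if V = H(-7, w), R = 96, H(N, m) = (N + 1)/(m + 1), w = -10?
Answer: 110/3 ≈ 36.667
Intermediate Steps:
H(N, m) = (1 + N)/(1 + m)
V = 2/3 (V = (1 - 7)/(1 - 10) = -6/(-9) = -1/9*(-6) = 2/3 ≈ 0.66667)
(R - 41)*V = (96 - 41)*(2/3) = 55*(2/3) = 110/3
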